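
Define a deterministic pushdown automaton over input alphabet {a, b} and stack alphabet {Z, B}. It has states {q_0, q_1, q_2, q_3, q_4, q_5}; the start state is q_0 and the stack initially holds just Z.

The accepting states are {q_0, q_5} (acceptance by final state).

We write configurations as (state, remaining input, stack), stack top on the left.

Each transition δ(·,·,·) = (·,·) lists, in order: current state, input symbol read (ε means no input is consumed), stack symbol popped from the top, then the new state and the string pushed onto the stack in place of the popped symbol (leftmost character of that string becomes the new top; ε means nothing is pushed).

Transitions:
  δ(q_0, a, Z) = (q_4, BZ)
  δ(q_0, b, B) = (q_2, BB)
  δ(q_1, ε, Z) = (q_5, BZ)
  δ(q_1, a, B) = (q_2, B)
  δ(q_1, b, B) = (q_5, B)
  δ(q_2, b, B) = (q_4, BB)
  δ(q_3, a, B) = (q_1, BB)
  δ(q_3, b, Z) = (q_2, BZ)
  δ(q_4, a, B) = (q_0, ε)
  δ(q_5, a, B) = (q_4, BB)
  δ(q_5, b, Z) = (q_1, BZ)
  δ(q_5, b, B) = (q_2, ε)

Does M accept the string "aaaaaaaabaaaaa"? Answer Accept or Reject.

(q_0, aaaaaaaabaaaaa, Z)
  read a, top Z: go to q_4, push BZ → (q_4, aaaaaaabaaaaa, BZ)
  read a, top B: go to q_0, push ε → (q_0, aaaaaabaaaaa, Z)
  read a, top Z: go to q_4, push BZ → (q_4, aaaaabaaaaa, BZ)
  read a, top B: go to q_0, push ε → (q_0, aaaabaaaaa, Z)
  read a, top Z: go to q_4, push BZ → (q_4, aaabaaaaa, BZ)
  read a, top B: go to q_0, push ε → (q_0, aabaaaaa, Z)
  read a, top Z: go to q_4, push BZ → (q_4, abaaaaa, BZ)
  read a, top B: go to q_0, push ε → (q_0, baaaaa, Z)
No transition applies at (q_0, baaaaa, Z); input not fully consumed.

Reject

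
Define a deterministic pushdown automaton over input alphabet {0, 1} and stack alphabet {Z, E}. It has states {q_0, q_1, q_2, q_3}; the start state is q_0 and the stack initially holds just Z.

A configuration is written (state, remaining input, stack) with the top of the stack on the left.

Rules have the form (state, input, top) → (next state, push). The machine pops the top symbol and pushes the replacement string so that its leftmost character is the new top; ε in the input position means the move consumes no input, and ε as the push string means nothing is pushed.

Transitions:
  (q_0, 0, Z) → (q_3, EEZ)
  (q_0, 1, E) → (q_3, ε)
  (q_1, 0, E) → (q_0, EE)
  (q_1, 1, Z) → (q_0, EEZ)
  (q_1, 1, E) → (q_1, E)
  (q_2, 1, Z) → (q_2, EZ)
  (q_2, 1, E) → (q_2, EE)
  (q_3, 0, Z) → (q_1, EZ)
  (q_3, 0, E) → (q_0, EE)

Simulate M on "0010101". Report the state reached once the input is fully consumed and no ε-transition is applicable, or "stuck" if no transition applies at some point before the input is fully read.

(q_0, 0010101, Z)
  read 0, top Z: go to q_3, push EEZ → (q_3, 010101, EEZ)
  read 0, top E: go to q_0, push EE → (q_0, 10101, EEEZ)
  read 1, top E: go to q_3, push ε → (q_3, 0101, EEZ)
  read 0, top E: go to q_0, push EE → (q_0, 101, EEEZ)
  read 1, top E: go to q_3, push ε → (q_3, 01, EEZ)
  read 0, top E: go to q_0, push EE → (q_0, 1, EEEZ)
  read 1, top E: go to q_3, push ε → (q_3, ε, EEZ)
All input consumed; M is in state q_3.

q_3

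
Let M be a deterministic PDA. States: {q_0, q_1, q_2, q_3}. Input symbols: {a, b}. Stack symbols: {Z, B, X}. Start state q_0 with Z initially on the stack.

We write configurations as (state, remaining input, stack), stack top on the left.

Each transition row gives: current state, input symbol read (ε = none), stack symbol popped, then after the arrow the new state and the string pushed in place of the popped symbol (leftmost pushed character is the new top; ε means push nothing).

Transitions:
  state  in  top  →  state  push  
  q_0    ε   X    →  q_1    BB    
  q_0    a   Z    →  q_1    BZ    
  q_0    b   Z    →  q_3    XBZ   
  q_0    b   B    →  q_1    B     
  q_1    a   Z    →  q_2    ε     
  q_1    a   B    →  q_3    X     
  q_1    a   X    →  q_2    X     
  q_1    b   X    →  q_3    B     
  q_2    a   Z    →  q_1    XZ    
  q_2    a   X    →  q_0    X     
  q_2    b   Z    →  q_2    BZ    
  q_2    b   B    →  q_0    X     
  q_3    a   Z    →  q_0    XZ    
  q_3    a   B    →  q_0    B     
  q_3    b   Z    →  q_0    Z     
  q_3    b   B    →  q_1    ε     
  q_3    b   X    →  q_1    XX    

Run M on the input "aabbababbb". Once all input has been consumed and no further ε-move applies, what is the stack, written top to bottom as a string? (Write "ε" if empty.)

(q_0, aabbababbb, Z) ⊢ (q_1, abbababbb, BZ) ⊢ (q_3, bbababbb, XZ) ⊢ (q_1, bababbb, XXZ) ⊢ (q_3, ababbb, BXZ) ⊢ (q_0, babbb, BXZ) ⊢ (q_1, abbb, BXZ) ⊢ (q_3, bbb, XXZ) ⊢ (q_1, bb, XXXZ) ⊢ (q_3, b, BXXZ) ⊢ (q_1, ε, XXZ)
All input consumed in state q_1 with stack XXZ.

XXZ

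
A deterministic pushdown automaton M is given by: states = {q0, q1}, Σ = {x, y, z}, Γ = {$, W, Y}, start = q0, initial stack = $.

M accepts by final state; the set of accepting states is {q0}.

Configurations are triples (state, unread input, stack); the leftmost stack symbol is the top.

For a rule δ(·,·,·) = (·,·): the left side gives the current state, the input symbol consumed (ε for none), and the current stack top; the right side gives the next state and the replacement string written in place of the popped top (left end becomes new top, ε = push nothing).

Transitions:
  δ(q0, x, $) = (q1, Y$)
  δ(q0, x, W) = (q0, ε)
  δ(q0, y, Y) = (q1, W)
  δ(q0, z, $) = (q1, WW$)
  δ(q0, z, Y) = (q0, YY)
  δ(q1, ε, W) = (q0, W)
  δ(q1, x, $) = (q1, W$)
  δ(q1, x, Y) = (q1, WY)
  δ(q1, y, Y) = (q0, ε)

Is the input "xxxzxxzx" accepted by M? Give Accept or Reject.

Reject

(q0, xxxzxxzx, $) ⊢ (q1, xxzxxzx, Y$) ⊢ (q1, xzxxzx, WY$) ⊢ (q0, xzxxzx, WY$) ⊢ (q0, zxxzx, Y$) ⊢ (q0, xxzx, YY$)
No transition applies at (q0, xxzx, YY$); input not fully consumed.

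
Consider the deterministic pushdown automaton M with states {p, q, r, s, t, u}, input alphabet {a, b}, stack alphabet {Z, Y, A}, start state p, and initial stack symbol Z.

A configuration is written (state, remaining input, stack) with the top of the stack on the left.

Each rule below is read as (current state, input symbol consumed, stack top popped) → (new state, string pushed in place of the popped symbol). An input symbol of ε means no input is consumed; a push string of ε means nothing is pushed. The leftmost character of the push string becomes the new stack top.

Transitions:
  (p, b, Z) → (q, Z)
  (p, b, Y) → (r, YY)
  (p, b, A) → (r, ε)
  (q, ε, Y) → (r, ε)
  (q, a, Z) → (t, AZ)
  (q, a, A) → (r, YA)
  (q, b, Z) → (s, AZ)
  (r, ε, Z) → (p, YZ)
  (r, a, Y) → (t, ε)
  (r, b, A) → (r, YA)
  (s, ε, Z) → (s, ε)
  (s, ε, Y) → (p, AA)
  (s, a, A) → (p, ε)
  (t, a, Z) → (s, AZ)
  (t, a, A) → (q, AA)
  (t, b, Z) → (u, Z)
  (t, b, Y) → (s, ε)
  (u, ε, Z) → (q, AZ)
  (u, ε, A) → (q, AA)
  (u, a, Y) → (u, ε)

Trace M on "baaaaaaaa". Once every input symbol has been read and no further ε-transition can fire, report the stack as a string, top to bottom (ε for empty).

AAAAZ

(p, baaaaaaaa, Z) ⊢ (q, aaaaaaaa, Z) ⊢ (t, aaaaaaa, AZ) ⊢ (q, aaaaaa, AAZ) ⊢ (r, aaaaa, YAAZ) ⊢ (t, aaaa, AAZ) ⊢ (q, aaa, AAAZ) ⊢ (r, aa, YAAAZ) ⊢ (t, a, AAAZ) ⊢ (q, ε, AAAAZ)
All input consumed in state q with stack AAAAZ.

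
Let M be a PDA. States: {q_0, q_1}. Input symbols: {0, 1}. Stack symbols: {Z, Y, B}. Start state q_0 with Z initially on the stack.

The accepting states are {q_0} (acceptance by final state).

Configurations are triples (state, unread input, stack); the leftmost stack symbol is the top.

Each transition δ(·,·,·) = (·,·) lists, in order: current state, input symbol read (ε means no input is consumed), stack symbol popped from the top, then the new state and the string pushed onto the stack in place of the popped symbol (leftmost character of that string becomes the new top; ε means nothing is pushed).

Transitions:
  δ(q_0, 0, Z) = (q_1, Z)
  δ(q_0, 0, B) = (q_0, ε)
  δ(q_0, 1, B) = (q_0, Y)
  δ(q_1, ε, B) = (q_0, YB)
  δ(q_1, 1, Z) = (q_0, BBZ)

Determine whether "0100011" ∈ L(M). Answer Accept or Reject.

One accepting computation: (q_0, 0100011, Z) ⊢ (q_1, 100011, Z) ⊢ (q_0, 00011, BBZ) ⊢ (q_0, 0011, BZ) ⊢ (q_0, 011, Z) ⊢ (q_1, 11, Z) ⊢ (q_0, 1, BBZ) ⊢ (q_0, ε, YBZ)
All input consumed and state q_0 ∈ F.

Accept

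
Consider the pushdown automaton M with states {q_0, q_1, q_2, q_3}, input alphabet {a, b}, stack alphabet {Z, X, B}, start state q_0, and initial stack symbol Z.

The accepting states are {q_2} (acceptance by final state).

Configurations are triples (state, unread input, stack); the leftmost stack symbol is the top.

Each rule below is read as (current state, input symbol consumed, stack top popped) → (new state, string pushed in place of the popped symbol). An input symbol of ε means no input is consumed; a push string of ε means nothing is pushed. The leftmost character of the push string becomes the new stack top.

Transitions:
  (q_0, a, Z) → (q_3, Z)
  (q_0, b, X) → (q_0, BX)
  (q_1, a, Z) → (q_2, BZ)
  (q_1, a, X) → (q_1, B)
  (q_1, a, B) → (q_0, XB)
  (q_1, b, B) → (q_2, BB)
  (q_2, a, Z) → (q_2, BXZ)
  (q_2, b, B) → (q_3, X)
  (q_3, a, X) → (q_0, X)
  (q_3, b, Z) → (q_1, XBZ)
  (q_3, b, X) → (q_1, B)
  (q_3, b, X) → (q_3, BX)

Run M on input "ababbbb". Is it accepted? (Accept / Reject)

Accept

One accepting computation: (q_0, ababbbb, Z) ⊢ (q_3, babbbb, Z) ⊢ (q_1, abbbb, XBZ) ⊢ (q_1, bbbb, BBZ) ⊢ (q_2, bbb, BBBZ) ⊢ (q_3, bb, XBBZ) ⊢ (q_1, b, BBBZ) ⊢ (q_2, ε, BBBBZ)
All input consumed and state q_2 ∈ F.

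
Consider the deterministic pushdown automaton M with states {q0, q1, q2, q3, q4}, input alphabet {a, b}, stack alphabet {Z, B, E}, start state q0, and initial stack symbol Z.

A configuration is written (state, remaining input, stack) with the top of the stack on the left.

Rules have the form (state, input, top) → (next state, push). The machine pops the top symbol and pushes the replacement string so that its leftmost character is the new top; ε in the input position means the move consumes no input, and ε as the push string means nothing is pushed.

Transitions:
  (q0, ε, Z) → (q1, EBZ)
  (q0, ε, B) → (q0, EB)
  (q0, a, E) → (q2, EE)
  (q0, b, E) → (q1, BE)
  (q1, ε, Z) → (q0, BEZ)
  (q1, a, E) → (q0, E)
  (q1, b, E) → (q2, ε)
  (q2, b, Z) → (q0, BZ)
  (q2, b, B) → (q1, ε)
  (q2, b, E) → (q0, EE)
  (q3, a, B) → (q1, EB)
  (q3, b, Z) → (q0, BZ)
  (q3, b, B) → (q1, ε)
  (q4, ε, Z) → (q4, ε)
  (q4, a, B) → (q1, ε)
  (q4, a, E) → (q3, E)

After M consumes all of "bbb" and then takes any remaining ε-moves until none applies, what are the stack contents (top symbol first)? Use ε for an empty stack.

BEBEZ

(q0, bbb, Z)
  ε-move, top Z: go to q1, push EBZ → (q1, bbb, EBZ)
  read b, top E: go to q2, push ε → (q2, bb, BZ)
  read b, top B: go to q1, push ε → (q1, b, Z)
  ε-move, top Z: go to q0, push BEZ → (q0, b, BEZ)
  ε-move, top B: go to q0, push EB → (q0, b, EBEZ)
  read b, top E: go to q1, push BE → (q1, ε, BEBEZ)
All input consumed in state q1 with stack BEBEZ.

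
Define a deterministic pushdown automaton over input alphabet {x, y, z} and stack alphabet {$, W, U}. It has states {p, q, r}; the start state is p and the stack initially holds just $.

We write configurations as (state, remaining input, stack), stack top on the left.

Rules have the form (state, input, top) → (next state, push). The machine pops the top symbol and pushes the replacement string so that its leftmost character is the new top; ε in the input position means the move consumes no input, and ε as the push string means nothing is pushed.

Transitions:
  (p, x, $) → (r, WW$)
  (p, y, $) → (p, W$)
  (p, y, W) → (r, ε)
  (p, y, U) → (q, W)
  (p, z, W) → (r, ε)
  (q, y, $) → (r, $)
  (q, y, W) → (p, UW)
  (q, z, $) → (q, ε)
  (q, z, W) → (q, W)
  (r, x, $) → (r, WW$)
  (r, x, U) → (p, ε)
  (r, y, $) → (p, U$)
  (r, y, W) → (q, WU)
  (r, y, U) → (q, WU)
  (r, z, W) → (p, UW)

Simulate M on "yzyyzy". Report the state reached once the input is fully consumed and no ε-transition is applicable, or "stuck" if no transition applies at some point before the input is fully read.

(p, yzyyzy, $) ⊢ (p, zyyzy, W$) ⊢ (r, yyzy, $) ⊢ (p, yzy, U$) ⊢ (q, zy, W$) ⊢ (q, y, W$) ⊢ (p, ε, UW$)
All input consumed; M is in state p.

p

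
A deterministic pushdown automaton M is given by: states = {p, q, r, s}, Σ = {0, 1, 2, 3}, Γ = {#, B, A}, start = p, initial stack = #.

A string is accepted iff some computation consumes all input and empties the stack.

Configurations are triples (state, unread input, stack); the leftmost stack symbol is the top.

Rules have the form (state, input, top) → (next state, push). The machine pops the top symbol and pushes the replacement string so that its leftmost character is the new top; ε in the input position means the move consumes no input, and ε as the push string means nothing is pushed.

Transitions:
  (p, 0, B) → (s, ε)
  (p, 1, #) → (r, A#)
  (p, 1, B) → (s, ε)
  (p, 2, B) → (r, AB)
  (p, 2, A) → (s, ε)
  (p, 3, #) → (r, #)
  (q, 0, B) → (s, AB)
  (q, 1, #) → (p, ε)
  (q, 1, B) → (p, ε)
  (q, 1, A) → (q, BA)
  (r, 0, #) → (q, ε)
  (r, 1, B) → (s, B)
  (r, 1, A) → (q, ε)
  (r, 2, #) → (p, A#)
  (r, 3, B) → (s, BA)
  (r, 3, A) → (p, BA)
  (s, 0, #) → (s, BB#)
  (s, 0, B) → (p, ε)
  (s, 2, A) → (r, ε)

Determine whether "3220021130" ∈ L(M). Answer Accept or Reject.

(p, 3220021130, #)
  read 3, top #: go to r, push # → (r, 220021130, #)
  read 2, top #: go to p, push A# → (p, 20021130, A#)
  read 2, top A: go to s, push ε → (s, 0021130, #)
  read 0, top #: go to s, push BB# → (s, 021130, BB#)
  read 0, top B: go to p, push ε → (p, 21130, B#)
  read 2, top B: go to r, push AB → (r, 1130, AB#)
  read 1, top A: go to q, push ε → (q, 130, B#)
  read 1, top B: go to p, push ε → (p, 30, #)
  read 3, top #: go to r, push # → (r, 0, #)
  read 0, top #: go to q, push ε → (q, ε, ε)
All input consumed and the stack is empty.

Accept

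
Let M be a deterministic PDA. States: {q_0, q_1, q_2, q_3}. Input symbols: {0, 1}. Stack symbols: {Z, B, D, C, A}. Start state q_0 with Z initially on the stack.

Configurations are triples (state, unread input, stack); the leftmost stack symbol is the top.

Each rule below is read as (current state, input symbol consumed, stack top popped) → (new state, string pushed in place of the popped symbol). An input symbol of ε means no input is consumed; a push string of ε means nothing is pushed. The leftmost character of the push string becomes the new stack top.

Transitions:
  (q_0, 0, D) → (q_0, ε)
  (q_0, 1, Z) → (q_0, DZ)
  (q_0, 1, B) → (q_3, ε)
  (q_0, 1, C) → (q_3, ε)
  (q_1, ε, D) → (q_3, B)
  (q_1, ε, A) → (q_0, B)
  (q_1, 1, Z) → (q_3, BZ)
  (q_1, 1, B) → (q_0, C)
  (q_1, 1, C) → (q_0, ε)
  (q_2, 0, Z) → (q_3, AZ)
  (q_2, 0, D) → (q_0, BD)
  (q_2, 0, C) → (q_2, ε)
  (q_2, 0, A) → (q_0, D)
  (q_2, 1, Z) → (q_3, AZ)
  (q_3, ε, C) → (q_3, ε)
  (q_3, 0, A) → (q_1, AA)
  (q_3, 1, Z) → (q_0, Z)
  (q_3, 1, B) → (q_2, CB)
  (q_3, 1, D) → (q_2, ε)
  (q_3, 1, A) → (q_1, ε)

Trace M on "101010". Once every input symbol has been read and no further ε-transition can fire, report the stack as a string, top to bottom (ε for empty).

(q_0, 101010, Z)
  read 1, top Z: go to q_0, push DZ → (q_0, 01010, DZ)
  read 0, top D: go to q_0, push ε → (q_0, 1010, Z)
  read 1, top Z: go to q_0, push DZ → (q_0, 010, DZ)
  read 0, top D: go to q_0, push ε → (q_0, 10, Z)
  read 1, top Z: go to q_0, push DZ → (q_0, 0, DZ)
  read 0, top D: go to q_0, push ε → (q_0, ε, Z)
All input consumed in state q_0 with stack Z.

Z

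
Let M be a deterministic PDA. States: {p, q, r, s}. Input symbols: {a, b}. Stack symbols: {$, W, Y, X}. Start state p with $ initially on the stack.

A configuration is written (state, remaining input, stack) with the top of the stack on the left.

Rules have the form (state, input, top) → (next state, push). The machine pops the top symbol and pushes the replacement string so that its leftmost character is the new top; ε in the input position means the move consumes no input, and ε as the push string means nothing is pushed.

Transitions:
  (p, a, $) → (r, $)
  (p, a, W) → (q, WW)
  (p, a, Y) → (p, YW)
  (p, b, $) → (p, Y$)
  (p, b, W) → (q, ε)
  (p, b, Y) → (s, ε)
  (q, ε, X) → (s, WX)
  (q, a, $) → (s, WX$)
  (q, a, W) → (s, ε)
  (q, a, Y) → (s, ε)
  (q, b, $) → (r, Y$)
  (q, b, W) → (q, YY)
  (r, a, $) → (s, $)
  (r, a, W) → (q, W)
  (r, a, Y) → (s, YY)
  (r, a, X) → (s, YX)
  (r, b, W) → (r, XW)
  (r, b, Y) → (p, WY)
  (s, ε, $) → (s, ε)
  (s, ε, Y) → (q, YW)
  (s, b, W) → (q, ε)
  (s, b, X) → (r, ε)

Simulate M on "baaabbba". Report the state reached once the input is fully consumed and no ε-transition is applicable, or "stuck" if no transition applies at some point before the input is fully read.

(p, baaabbba, $)
  read b, top $: go to p, push Y$ → (p, aaabbba, Y$)
  read a, top Y: go to p, push YW → (p, aabbba, YW$)
  read a, top Y: go to p, push YW → (p, abbba, YWW$)
  read a, top Y: go to p, push YW → (p, bbba, YWWW$)
  read b, top Y: go to s, push ε → (s, bba, WWW$)
  read b, top W: go to q, push ε → (q, ba, WW$)
  read b, top W: go to q, push YY → (q, a, YYW$)
  read a, top Y: go to s, push ε → (s, ε, YW$)
  ε-move, top Y: go to q, push YW → (q, ε, YWW$)
All input consumed; M is in state q.

q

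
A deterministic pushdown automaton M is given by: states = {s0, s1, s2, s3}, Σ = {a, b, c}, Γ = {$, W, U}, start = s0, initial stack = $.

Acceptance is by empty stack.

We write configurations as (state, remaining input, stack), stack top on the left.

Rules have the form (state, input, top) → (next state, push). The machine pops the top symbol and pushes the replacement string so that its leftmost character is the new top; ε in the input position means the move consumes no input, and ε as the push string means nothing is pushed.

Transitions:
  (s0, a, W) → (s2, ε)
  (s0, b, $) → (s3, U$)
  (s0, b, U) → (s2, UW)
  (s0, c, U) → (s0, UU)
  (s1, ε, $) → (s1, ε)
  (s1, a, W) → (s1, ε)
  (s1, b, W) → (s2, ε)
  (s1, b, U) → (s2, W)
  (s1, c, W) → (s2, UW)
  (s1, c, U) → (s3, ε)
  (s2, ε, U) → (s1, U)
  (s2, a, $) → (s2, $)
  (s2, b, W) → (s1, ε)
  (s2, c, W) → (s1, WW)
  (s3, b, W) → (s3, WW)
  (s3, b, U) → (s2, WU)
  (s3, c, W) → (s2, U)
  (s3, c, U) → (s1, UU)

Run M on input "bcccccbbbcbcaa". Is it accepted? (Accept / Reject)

(s0, bcccccbbbcbcaa, $)
  read b, top $: go to s3, push U$ → (s3, cccccbbbcbcaa, U$)
  read c, top U: go to s1, push UU → (s1, ccccbbbcbcaa, UU$)
  read c, top U: go to s3, push ε → (s3, cccbbbcbcaa, U$)
  read c, top U: go to s1, push UU → (s1, ccbbbcbcaa, UU$)
  read c, top U: go to s3, push ε → (s3, cbbbcbcaa, U$)
  read c, top U: go to s1, push UU → (s1, bbbcbcaa, UU$)
  read b, top U: go to s2, push W → (s2, bbcbcaa, WU$)
  read b, top W: go to s1, push ε → (s1, bcbcaa, U$)
  read b, top U: go to s2, push W → (s2, cbcaa, W$)
  read c, top W: go to s1, push WW → (s1, bcaa, WW$)
  read b, top W: go to s2, push ε → (s2, caa, W$)
  read c, top W: go to s1, push WW → (s1, aa, WW$)
  read a, top W: go to s1, push ε → (s1, a, W$)
  read a, top W: go to s1, push ε → (s1, ε, $)
  ε-move, top $: go to s1, push ε → (s1, ε, ε)
All input consumed and the stack is empty.

Accept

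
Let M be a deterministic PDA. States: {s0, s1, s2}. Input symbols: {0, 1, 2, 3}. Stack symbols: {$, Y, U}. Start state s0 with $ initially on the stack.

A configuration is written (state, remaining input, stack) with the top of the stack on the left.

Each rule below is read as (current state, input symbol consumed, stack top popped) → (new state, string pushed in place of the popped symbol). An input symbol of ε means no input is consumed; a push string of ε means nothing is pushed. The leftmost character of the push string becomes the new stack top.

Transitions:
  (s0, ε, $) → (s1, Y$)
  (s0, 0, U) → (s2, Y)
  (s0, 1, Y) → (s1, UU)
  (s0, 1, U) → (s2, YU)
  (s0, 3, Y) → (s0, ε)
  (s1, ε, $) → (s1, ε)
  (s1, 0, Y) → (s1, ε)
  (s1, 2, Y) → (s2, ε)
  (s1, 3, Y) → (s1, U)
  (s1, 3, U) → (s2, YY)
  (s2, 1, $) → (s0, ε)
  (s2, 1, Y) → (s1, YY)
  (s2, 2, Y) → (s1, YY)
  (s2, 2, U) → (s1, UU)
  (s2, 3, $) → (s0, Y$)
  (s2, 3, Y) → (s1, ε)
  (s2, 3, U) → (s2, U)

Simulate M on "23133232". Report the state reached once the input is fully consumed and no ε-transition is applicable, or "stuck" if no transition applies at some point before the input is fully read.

s1

(s0, 23133232, $)
  ε-move, top $: go to s1, push Y$ → (s1, 23133232, Y$)
  read 2, top Y: go to s2, push ε → (s2, 3133232, $)
  read 3, top $: go to s0, push Y$ → (s0, 133232, Y$)
  read 1, top Y: go to s1, push UU → (s1, 33232, UU$)
  read 3, top U: go to s2, push YY → (s2, 3232, YYU$)
  read 3, top Y: go to s1, push ε → (s1, 232, YU$)
  read 2, top Y: go to s2, push ε → (s2, 32, U$)
  read 3, top U: go to s2, push U → (s2, 2, U$)
  read 2, top U: go to s1, push UU → (s1, ε, UU$)
All input consumed; M is in state s1.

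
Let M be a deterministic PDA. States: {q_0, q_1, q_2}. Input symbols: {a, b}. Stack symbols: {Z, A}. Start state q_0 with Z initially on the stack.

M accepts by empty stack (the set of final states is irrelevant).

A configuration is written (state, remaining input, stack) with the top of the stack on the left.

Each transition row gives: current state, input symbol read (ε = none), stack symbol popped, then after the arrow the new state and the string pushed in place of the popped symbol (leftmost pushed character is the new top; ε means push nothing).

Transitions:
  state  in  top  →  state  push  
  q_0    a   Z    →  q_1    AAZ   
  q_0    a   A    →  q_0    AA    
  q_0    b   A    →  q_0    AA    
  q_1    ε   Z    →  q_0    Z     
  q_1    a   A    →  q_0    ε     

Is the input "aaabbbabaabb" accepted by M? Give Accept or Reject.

Reject

(q_0, aaabbbabaabb, Z)
  read a, top Z: go to q_1, push AAZ → (q_1, aabbbabaabb, AAZ)
  read a, top A: go to q_0, push ε → (q_0, abbbabaabb, AZ)
  read a, top A: go to q_0, push AA → (q_0, bbbabaabb, AAZ)
  read b, top A: go to q_0, push AA → (q_0, bbabaabb, AAAZ)
  read b, top A: go to q_0, push AA → (q_0, babaabb, AAAAZ)
  read b, top A: go to q_0, push AA → (q_0, abaabb, AAAAAZ)
  read a, top A: go to q_0, push AA → (q_0, baabb, AAAAAAZ)
  read b, top A: go to q_0, push AA → (q_0, aabb, AAAAAAAZ)
  read a, top A: go to q_0, push AA → (q_0, abb, AAAAAAAAZ)
  read a, top A: go to q_0, push AA → (q_0, bb, AAAAAAAAAZ)
  read b, top A: go to q_0, push AA → (q_0, b, AAAAAAAAAAZ)
  read b, top A: go to q_0, push AA → (q_0, ε, AAAAAAAAAAAZ)
All input consumed; stack is AAAAAAAAAAAZ, not empty, and no further ε-move applies.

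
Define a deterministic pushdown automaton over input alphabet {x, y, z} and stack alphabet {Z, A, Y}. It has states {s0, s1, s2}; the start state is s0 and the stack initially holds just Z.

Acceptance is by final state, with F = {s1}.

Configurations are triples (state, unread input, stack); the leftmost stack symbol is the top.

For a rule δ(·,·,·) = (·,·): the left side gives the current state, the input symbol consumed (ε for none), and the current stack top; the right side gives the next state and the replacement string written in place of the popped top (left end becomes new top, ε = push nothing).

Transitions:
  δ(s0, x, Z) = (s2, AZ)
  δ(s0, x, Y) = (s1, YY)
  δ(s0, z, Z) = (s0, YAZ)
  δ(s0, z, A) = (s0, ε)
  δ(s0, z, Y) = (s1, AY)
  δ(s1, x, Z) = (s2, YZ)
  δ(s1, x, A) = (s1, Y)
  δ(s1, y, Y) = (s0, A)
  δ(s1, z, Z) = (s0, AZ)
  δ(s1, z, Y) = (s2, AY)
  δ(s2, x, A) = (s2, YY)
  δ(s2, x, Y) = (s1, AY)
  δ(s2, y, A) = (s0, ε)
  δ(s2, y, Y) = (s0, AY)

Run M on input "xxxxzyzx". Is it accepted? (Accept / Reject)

Accept

(s0, xxxxzyzx, Z)
  read x, top Z: go to s2, push AZ → (s2, xxxzyzx, AZ)
  read x, top A: go to s2, push YY → (s2, xxzyzx, YYZ)
  read x, top Y: go to s1, push AY → (s1, xzyzx, AYYZ)
  read x, top A: go to s1, push Y → (s1, zyzx, YYYZ)
  read z, top Y: go to s2, push AY → (s2, yzx, AYYYZ)
  read y, top A: go to s0, push ε → (s0, zx, YYYZ)
  read z, top Y: go to s1, push AY → (s1, x, AYYYZ)
  read x, top A: go to s1, push Y → (s1, ε, YYYYZ)
All input consumed; state s1 ∈ F.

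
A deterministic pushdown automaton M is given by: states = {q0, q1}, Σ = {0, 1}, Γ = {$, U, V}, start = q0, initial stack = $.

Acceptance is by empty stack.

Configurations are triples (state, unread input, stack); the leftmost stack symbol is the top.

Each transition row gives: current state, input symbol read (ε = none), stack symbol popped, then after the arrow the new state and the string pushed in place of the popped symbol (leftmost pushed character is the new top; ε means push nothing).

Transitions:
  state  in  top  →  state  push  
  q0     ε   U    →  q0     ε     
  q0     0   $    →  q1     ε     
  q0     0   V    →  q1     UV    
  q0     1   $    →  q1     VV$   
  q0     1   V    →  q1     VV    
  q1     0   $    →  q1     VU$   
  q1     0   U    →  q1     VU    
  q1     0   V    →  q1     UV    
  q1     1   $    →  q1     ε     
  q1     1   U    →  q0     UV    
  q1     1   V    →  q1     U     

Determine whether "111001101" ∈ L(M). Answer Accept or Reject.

Reject

(q0, 111001101, $)
  read 1, top $: go to q1, push VV$ → (q1, 11001101, VV$)
  read 1, top V: go to q1, push U → (q1, 1001101, UV$)
  read 1, top U: go to q0, push UV → (q0, 001101, UVV$)
  ε-move, top U: go to q0, push ε → (q0, 001101, VV$)
  read 0, top V: go to q1, push UV → (q1, 01101, UVV$)
  read 0, top U: go to q1, push VU → (q1, 1101, VUVV$)
  read 1, top V: go to q1, push U → (q1, 101, UUVV$)
  read 1, top U: go to q0, push UV → (q0, 01, UVUVV$)
  ε-move, top U: go to q0, push ε → (q0, 01, VUVV$)
  read 0, top V: go to q1, push UV → (q1, 1, UVUVV$)
  read 1, top U: go to q0, push UV → (q0, ε, UVVUVV$)
  ε-move, top U: go to q0, push ε → (q0, ε, VVUVV$)
All input consumed; stack is VVUVV$, not empty, and no further ε-move applies.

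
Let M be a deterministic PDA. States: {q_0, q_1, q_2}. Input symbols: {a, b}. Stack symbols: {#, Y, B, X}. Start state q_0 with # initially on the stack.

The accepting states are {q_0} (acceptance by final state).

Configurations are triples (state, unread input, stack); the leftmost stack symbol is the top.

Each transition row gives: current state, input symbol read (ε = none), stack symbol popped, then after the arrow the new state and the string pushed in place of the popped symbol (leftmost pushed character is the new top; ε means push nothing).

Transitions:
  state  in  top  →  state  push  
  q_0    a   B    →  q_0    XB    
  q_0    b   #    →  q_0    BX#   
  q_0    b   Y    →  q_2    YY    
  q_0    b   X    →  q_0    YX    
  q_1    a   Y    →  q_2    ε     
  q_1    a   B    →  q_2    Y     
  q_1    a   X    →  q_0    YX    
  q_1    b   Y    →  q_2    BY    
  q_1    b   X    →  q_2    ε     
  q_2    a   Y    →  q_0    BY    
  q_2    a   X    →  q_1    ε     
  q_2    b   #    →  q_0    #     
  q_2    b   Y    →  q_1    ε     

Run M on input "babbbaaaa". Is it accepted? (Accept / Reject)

(q_0, babbbaaaa, #)
  read b, top #: go to q_0, push BX# → (q_0, abbbaaaa, BX#)
  read a, top B: go to q_0, push XB → (q_0, bbbaaaa, XBX#)
  read b, top X: go to q_0, push YX → (q_0, bbaaaa, YXBX#)
  read b, top Y: go to q_2, push YY → (q_2, baaaa, YYXBX#)
  read b, top Y: go to q_1, push ε → (q_1, aaaa, YXBX#)
  read a, top Y: go to q_2, push ε → (q_2, aaa, XBX#)
  read a, top X: go to q_1, push ε → (q_1, aa, BX#)
  read a, top B: go to q_2, push Y → (q_2, a, YX#)
  read a, top Y: go to q_0, push BY → (q_0, ε, BYX#)
All input consumed; state q_0 ∈ F.

Accept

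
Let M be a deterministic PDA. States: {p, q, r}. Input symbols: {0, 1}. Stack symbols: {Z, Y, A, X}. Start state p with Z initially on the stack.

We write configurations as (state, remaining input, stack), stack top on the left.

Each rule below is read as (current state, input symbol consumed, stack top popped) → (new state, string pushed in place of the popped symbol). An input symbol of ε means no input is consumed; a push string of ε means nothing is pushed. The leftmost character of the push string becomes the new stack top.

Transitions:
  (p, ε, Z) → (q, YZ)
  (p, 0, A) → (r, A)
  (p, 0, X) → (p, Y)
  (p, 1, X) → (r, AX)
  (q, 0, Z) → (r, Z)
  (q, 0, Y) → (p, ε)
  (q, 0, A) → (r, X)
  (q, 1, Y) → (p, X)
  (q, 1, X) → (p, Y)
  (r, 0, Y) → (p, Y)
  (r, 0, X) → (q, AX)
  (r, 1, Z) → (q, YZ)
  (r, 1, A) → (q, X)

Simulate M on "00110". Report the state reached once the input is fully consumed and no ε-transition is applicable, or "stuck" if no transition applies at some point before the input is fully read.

stuck

(p, 00110, Z) ⊢ (q, 00110, YZ) ⊢ (p, 0110, Z) ⊢ (q, 0110, YZ) ⊢ (p, 110, Z) ⊢ (q, 110, YZ) ⊢ (p, 10, XZ) ⊢ (r, 0, AXZ)
No transition for (r, 0, top A); M blocks with input 0 remaining.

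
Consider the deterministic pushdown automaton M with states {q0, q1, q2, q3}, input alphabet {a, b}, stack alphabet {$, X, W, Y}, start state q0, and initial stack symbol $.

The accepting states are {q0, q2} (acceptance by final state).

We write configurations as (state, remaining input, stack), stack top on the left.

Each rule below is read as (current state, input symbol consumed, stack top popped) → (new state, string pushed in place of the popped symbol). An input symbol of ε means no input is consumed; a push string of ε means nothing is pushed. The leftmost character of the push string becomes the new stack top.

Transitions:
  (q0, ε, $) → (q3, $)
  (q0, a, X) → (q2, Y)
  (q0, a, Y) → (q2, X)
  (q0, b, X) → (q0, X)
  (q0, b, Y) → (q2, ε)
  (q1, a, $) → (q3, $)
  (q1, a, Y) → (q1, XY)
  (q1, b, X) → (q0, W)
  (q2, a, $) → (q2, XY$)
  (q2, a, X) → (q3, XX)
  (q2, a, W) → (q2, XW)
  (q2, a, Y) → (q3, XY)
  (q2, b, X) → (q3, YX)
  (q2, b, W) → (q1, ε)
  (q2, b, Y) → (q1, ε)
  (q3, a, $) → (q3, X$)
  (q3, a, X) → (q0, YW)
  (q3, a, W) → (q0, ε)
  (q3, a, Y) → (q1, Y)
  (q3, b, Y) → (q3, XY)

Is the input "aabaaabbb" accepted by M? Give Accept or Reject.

Accept

(q0, aabaaabbb, $) ⊢ (q3, aabaaabbb, $) ⊢ (q3, abaaabbb, X$) ⊢ (q0, baaabbb, YW$) ⊢ (q2, aaabbb, W$) ⊢ (q2, aabbb, XW$) ⊢ (q3, abbb, XXW$) ⊢ (q0, bbb, YWXW$) ⊢ (q2, bb, WXW$) ⊢ (q1, b, XW$) ⊢ (q0, ε, WW$)
All input consumed; state q0 ∈ F.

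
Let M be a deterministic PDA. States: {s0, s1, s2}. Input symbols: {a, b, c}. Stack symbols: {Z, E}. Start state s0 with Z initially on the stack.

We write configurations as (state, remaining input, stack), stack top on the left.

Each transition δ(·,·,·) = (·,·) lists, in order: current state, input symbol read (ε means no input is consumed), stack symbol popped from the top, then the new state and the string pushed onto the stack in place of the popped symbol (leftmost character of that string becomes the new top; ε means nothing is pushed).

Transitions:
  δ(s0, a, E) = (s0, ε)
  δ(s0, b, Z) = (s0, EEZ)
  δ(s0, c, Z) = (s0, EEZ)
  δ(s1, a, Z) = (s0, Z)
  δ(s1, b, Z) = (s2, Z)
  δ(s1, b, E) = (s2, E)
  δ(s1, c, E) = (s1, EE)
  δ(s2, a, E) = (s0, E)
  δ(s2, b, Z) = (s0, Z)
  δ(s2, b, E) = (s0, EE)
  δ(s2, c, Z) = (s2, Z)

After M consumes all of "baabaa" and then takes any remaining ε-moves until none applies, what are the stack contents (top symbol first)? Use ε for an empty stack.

Z

(s0, baabaa, Z) ⊢ (s0, aabaa, EEZ) ⊢ (s0, abaa, EZ) ⊢ (s0, baa, Z) ⊢ (s0, aa, EEZ) ⊢ (s0, a, EZ) ⊢ (s0, ε, Z)
All input consumed in state s0 with stack Z.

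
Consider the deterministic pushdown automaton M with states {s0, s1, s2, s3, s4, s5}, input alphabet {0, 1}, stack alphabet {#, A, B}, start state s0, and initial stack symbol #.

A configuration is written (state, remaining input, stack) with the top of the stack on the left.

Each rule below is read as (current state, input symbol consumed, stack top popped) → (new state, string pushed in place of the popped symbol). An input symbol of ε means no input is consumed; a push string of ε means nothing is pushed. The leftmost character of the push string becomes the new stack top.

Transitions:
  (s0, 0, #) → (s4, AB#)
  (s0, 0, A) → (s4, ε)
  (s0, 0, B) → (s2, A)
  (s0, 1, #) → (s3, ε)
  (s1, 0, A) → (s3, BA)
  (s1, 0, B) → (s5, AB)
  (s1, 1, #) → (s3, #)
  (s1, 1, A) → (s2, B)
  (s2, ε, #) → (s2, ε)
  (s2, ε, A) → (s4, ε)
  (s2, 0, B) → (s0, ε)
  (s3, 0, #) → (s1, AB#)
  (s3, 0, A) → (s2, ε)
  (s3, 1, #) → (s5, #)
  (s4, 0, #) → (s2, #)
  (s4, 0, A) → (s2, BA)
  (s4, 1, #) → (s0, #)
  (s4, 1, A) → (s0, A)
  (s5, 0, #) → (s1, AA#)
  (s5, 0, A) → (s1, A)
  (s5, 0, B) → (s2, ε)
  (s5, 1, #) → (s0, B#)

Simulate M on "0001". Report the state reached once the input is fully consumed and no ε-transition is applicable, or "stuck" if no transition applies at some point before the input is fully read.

stuck

(s0, 0001, #) ⊢ (s4, 001, AB#) ⊢ (s2, 01, BAB#) ⊢ (s0, 1, AB#)
No transition for (s0, 1, top A); M blocks with input 1 remaining.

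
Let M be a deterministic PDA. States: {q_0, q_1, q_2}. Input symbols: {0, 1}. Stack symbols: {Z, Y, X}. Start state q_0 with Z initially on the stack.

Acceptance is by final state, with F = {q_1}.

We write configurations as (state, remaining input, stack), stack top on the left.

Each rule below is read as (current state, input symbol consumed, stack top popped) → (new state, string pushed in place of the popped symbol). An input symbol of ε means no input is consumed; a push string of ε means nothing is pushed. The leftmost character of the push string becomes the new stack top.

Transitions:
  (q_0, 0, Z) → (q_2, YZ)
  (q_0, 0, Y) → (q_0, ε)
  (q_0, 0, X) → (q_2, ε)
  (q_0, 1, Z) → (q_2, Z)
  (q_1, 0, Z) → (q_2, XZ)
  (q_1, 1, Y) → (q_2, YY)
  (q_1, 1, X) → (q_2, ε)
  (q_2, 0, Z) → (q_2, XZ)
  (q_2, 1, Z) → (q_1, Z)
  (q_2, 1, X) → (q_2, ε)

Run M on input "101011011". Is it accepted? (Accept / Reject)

Accept

(q_0, 101011011, Z)
  read 1, top Z: go to q_2, push Z → (q_2, 01011011, Z)
  read 0, top Z: go to q_2, push XZ → (q_2, 1011011, XZ)
  read 1, top X: go to q_2, push ε → (q_2, 011011, Z)
  read 0, top Z: go to q_2, push XZ → (q_2, 11011, XZ)
  read 1, top X: go to q_2, push ε → (q_2, 1011, Z)
  read 1, top Z: go to q_1, push Z → (q_1, 011, Z)
  read 0, top Z: go to q_2, push XZ → (q_2, 11, XZ)
  read 1, top X: go to q_2, push ε → (q_2, 1, Z)
  read 1, top Z: go to q_1, push Z → (q_1, ε, Z)
All input consumed; state q_1 ∈ F.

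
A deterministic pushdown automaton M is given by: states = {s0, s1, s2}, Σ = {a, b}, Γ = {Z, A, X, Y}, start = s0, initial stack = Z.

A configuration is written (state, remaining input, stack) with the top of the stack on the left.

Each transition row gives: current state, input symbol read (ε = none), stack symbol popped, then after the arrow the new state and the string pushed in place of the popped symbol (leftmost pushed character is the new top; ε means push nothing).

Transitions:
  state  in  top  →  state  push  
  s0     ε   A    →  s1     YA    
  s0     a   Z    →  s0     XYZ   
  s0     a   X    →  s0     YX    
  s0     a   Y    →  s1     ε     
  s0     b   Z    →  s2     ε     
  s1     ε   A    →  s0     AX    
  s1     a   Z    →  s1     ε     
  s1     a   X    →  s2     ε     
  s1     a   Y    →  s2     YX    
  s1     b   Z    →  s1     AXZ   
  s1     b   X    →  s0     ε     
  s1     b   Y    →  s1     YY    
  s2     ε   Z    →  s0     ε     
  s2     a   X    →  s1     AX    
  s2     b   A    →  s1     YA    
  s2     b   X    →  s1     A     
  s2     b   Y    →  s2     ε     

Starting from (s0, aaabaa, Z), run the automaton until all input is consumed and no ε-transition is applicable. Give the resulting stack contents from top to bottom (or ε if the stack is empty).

(s0, aaabaa, Z) ⊢ (s0, aabaa, XYZ) ⊢ (s0, abaa, YXYZ) ⊢ (s1, baa, XYZ) ⊢ (s0, aa, YZ) ⊢ (s1, a, Z) ⊢ (s1, ε, ε)
All input consumed in state s1 with stack ε.

ε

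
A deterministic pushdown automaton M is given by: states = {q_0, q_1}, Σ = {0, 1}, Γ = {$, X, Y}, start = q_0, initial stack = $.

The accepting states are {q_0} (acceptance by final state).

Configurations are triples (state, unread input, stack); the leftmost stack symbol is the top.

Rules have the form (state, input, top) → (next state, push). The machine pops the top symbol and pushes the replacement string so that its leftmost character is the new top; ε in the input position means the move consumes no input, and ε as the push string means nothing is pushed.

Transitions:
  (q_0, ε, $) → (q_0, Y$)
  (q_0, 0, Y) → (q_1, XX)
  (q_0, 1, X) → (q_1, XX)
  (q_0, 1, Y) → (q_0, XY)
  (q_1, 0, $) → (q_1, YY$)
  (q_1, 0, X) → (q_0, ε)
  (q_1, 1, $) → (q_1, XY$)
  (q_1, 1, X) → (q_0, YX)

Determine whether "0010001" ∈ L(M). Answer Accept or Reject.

(q_0, 0010001, $)
  ε-move, top $: go to q_0, push Y$ → (q_0, 0010001, Y$)
  read 0, top Y: go to q_1, push XX → (q_1, 010001, XX$)
  read 0, top X: go to q_0, push ε → (q_0, 10001, X$)
  read 1, top X: go to q_1, push XX → (q_1, 0001, XX$)
  read 0, top X: go to q_0, push ε → (q_0, 001, X$)
No transition applies at (q_0, 001, X$); input not fully consumed.

Reject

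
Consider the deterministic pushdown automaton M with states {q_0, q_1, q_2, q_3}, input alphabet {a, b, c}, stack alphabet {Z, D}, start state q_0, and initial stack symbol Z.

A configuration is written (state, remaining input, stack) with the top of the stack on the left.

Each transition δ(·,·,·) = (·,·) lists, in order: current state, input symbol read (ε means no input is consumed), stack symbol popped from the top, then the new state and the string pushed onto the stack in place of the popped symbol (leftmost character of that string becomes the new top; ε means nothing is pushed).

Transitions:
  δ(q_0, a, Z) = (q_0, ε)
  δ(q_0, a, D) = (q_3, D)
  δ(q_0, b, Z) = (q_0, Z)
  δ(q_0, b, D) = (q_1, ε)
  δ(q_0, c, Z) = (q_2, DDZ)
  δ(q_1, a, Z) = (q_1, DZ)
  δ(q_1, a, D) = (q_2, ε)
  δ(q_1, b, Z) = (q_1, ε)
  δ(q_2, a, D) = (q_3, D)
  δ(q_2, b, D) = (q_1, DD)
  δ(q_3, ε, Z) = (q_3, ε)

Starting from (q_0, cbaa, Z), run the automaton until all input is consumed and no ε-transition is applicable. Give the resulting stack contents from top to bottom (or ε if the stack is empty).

DDZ

(q_0, cbaa, Z)
  read c, top Z: go to q_2, push DDZ → (q_2, baa, DDZ)
  read b, top D: go to q_1, push DD → (q_1, aa, DDDZ)
  read a, top D: go to q_2, push ε → (q_2, a, DDZ)
  read a, top D: go to q_3, push D → (q_3, ε, DDZ)
All input consumed in state q_3 with stack DDZ.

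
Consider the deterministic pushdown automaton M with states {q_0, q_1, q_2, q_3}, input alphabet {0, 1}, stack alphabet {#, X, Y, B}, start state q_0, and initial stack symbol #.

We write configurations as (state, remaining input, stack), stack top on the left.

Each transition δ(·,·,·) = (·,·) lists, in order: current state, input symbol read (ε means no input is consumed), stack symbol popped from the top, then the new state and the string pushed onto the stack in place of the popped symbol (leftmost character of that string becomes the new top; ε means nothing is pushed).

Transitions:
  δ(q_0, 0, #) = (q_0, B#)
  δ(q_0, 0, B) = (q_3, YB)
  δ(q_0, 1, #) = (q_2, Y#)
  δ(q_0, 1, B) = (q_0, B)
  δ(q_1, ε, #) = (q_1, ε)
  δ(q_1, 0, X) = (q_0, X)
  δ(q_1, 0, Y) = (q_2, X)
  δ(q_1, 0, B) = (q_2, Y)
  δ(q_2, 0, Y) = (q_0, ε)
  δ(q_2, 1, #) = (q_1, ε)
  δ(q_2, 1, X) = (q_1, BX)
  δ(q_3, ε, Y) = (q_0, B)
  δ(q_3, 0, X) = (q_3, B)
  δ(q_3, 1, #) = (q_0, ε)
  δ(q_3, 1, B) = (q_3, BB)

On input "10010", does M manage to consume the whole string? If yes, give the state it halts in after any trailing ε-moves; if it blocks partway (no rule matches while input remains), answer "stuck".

q_0

(q_0, 10010, #)
  read 1, top #: go to q_2, push Y# → (q_2, 0010, Y#)
  read 0, top Y: go to q_0, push ε → (q_0, 010, #)
  read 0, top #: go to q_0, push B# → (q_0, 10, B#)
  read 1, top B: go to q_0, push B → (q_0, 0, B#)
  read 0, top B: go to q_3, push YB → (q_3, ε, YB#)
  ε-move, top Y: go to q_0, push B → (q_0, ε, BB#)
All input consumed; M is in state q_0.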